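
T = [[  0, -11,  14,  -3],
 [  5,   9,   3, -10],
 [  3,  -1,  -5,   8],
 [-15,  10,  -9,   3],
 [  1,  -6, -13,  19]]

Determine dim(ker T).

0

Row reduce to echelon form.
Swap R1 ↔ R2
R3 ← R3 − (3/5)·R1: [0, -32/5, -34/5, 14]
R4 ← R4 + (3)·R1: [0, 37, 0, -27]
R5 ← R5 − (1/5)·R1: [0, -39/5, -68/5, 21]
R3 ← R3 − (32/55)·R2: [0, 0, -822/55, 866/55]
R4 ← R4 + (37/11)·R2: [0, 0, 518/11, -408/11]
R5 ← R5 − (39/55)·R2: [0, 0, -1294/55, 1272/55]
R4 ← R4 + (1295/411)·R3: [0, 0, 0, 5146/411]
R5 ← R5 − (647/411)·R3: [0, 0, 0, -682/411]
R5 ← R5 + (11/83)·R4: [0, 0, 0, 0]
4 nonzero rows, so rank(T) = 4.
T has 4 columns; by rank–nullity, nullity = 4 − 4 = 0.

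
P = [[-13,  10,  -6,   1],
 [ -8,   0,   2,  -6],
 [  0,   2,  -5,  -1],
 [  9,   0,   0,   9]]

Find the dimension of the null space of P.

Row reduce to echelon form.
R2 ← R2 − (8/13)·R1: [0, -80/13, 74/13, -86/13]
R4 ← R4 + (9/13)·R1: [0, 90/13, -54/13, 126/13]
R3 ← R3 + (13/40)·R2: [0, 0, -63/20, -63/20]
R4 ← R4 + (9/8)·R2: [0, 0, 9/4, 9/4]
R4 ← R4 + (5/7)·R3: [0, 0, 0, 0]
3 nonzero rows, so rank(P) = 3.
P has 4 columns; by rank–nullity, nullity = 4 − 3 = 1.

1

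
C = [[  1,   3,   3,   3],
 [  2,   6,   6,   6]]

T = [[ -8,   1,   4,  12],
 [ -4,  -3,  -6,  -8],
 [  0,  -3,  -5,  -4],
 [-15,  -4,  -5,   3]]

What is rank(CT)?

1

First compute CT:
[[-65, -29, -44, -15],
 [-130, -58, -88, -30]]
Now row reduce the product.
R2 ← R2 − (2)·R1: [0, 0, 0, 0]
1 nonzero row, so rank(CT) = 1.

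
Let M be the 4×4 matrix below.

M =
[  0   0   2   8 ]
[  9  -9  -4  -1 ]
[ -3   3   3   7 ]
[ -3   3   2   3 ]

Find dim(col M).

2

Row reduce to echelon form.
Swap R1 ↔ R2
R3 ← R3 + (1/3)·R1: [0, 0, 5/3, 20/3]
R4 ← R4 + (1/3)·R1: [0, 0, 2/3, 8/3]
R3 ← R3 − (5/6)·R2: [0, 0, 0, 0]
R4 ← R4 − (1/3)·R2: [0, 0, 0, 0]
Echelon form has 2 nonzero rows, so rank(M) = 2.
The column space has dimension equal to the rank: 2.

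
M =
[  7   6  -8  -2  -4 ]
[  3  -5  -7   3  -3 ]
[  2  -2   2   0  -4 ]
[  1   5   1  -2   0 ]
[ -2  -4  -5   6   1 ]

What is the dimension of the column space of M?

Row reduce to echelon form.
R2 ← R2 − (3/7)·R1: [0, -53/7, -25/7, 27/7, -9/7]
R3 ← R3 − (2/7)·R1: [0, -26/7, 30/7, 4/7, -20/7]
R4 ← R4 − (1/7)·R1: [0, 29/7, 15/7, -12/7, 4/7]
R5 ← R5 + (2/7)·R1: [0, -16/7, -51/7, 38/7, -1/7]
R3 ← R3 − (26/53)·R2: [0, 0, 320/53, -70/53, -118/53]
R4 ← R4 + (29/53)·R2: [0, 0, 10/53, 21/53, -7/53]
R5 ← R5 − (16/53)·R2: [0, 0, -329/53, 226/53, 13/53]
R4 ← R4 − (1/32)·R3: [0, 0, 0, 7/16, -1/16]
R5 ← R5 + (329/320)·R3: [0, 0, 0, 93/32, -327/160]
R5 ← R5 − (93/14)·R4: [0, 0, 0, 0, -57/35]
Echelon form has 5 nonzero rows, so rank(M) = 5.
The column space has dimension equal to the rank: 5.

5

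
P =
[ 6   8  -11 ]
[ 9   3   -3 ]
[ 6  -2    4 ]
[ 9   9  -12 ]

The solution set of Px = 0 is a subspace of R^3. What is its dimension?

1

Row reduce to echelon form.
R2 ← R2 − (3/2)·R1: [0, -9, 27/2]
R3 ← R3 − R1: [0, -10, 15]
R4 ← R4 − (3/2)·R1: [0, -3, 9/2]
R3 ← R3 − (10/9)·R2: [0, 0, 0]
R4 ← R4 − (1/3)·R2: [0, 0, 0]
2 nonzero rows, so rank(P) = 2.
P has 3 columns; by rank–nullity, nullity = 3 − 2 = 1.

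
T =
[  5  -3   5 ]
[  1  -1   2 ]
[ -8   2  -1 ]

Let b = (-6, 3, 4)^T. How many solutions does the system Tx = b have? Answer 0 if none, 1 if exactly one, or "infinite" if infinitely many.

0

Row reduce the augmented matrix [T | b].
R2 ← R2 − (1/5)·R1: [0, -2/5, 1, 21/5]
R3 ← R3 + (8/5)·R1: [0, -14/5, 7, -28/5]
R3 ← R3 − (7)·R2: [0, 0, 0, -35]
The echelon form has 3 nonzero rows; the last pivot sits in the augmented column, so rank(T) = 2 but rank([T|b]) = 3.
Since the ranks differ, the system is inconsistent.
It has no solutions.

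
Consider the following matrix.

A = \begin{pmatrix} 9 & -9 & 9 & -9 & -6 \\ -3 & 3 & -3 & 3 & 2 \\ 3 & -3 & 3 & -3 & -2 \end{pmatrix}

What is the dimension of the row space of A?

Row reduce to echelon form.
R2 ← R2 + (1/3)·R1: [0, 0, 0, 0, 0]
R3 ← R3 − (1/3)·R1: [0, 0, 0, 0, 0]
Echelon form has 1 nonzero row, so rank(A) = 1.
The row space has dimension equal to the rank: 1.

1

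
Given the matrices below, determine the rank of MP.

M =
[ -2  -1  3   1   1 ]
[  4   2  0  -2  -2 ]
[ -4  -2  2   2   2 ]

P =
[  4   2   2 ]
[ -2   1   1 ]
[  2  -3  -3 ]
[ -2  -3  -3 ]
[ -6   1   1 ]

2

First compute MP:
[[ -8, -16, -16],
 [ 28,  14,  14],
 [-24, -20, -20]]
Now row reduce the product.
R2 ← R2 + (7/2)·R1: [0, -42, -42]
R3 ← R3 − (3)·R1: [0, 28, 28]
R3 ← R3 + (2/3)·R2: [0, 0, 0]
2 nonzero rows, so rank(MP) = 2.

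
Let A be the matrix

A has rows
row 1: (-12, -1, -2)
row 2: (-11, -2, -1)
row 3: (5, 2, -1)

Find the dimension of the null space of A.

Row reduce to echelon form.
R2 ← R2 − (11/12)·R1: [0, -13/12, 5/6]
R3 ← R3 + (5/12)·R1: [0, 19/12, -11/6]
R3 ← R3 + (19/13)·R2: [0, 0, -8/13]
3 nonzero rows, so rank(A) = 3.
A has 3 columns; by rank–nullity, nullity = 3 − 3 = 0.

0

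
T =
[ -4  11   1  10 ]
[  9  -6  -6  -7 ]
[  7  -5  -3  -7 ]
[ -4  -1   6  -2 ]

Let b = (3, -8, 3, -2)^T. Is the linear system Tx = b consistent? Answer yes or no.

no

Row reduce the augmented matrix [T | b].
R2 ← R2 + (9/4)·R1: [0, 75/4, -15/4, 31/2, -5/4]
R3 ← R3 + (7/4)·R1: [0, 57/4, -5/4, 21/2, 33/4]
R4 ← R4 − R1: [0, -12, 5, -12, -5]
R3 ← R3 − (19/25)·R2: [0, 0, 8/5, -32/25, 46/5]
R4 ← R4 + (16/25)·R2: [0, 0, 13/5, -52/25, -29/5]
R4 ← R4 − (13/8)·R3: [0, 0, 0, 0, -83/4]
The echelon form has 4 nonzero rows; the last pivot sits in the augmented column, so rank(T) = 3 but rank([T|b]) = 4.
Since the ranks differ, the system is inconsistent.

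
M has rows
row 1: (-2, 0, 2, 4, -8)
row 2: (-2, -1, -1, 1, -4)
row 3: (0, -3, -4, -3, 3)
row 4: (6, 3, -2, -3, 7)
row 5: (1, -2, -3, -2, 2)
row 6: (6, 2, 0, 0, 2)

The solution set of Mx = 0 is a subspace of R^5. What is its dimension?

Row reduce to echelon form.
R2 ← R2 − R1: [0, -1, -3, -3, 4]
R4 ← R4 + (3)·R1: [0, 3, 4, 9, -17]
R5 ← R5 + (1/2)·R1: [0, -2, -2, 0, -2]
R6 ← R6 + (3)·R1: [0, 2, 6, 12, -22]
R3 ← R3 − (3)·R2: [0, 0, 5, 6, -9]
R4 ← R4 + (3)·R2: [0, 0, -5, 0, -5]
R5 ← R5 − (2)·R2: [0, 0, 4, 6, -10]
R6 ← R6 + (2)·R2: [0, 0, 0, 6, -14]
R4 ← R4 + R3: [0, 0, 0, 6, -14]
R5 ← R5 − (4/5)·R3: [0, 0, 0, 6/5, -14/5]
R5 ← R5 − (1/5)·R4: [0, 0, 0, 0, 0]
R6 ← R6 − R4: [0, 0, 0, 0, 0]
4 nonzero rows, so rank(M) = 4.
M has 5 columns; by rank–nullity, nullity = 5 − 4 = 1.

1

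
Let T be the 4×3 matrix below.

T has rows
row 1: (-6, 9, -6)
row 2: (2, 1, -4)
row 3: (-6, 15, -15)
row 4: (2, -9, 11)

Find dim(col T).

Row reduce to echelon form.
R2 ← R2 + (1/3)·R1: [0, 4, -6]
R3 ← R3 − R1: [0, 6, -9]
R4 ← R4 + (1/3)·R1: [0, -6, 9]
R3 ← R3 − (3/2)·R2: [0, 0, 0]
R4 ← R4 + (3/2)·R2: [0, 0, 0]
Echelon form has 2 nonzero rows, so rank(T) = 2.
The column space has dimension equal to the rank: 2.

2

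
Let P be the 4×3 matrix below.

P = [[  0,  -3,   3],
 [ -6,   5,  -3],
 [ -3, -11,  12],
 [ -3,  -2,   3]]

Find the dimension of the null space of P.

1

Row reduce to echelon form.
Swap R1 ↔ R2
R3 ← R3 − (1/2)·R1: [0, -27/2, 27/2]
R4 ← R4 − (1/2)·R1: [0, -9/2, 9/2]
R3 ← R3 − (9/2)·R2: [0, 0, 0]
R4 ← R4 − (3/2)·R2: [0, 0, 0]
2 nonzero rows, so rank(P) = 2.
P has 3 columns; by rank–nullity, nullity = 3 − 2 = 1.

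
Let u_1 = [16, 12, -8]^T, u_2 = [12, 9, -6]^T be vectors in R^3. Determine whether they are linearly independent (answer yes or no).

no

Form the matrix with these vectors as rows and row reduce.
R2 ← R2 − (3/4)·R1: [0, 0, 0]
1 nonzero row, so the 2 vectors span a space of dimension 1.
Since 1 < 2, the vectors are linearly dependent.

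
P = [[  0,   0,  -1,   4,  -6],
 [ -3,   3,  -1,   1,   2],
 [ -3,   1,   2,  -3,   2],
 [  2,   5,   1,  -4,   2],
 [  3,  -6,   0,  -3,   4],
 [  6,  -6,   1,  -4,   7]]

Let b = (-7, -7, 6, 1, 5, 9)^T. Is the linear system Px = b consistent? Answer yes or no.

Row reduce the augmented matrix [P | b].
Swap R1 ↔ R2
R3 ← R3 − R1: [0, -2, 3, -4, 0, 13]
R4 ← R4 + (2/3)·R1: [0, 7, 1/3, -10/3, 10/3, -11/3]
R5 ← R5 + R1: [0, -3, -1, -2, 6, -2]
R6 ← R6 + (2)·R1: [0, 0, -1, -2, 11, -5]
Swap R2 ↔ R3
R4 ← R4 + (7/2)·R2: [0, 0, 65/6, -52/3, 10/3, 251/6]
R5 ← R5 − (3/2)·R2: [0, 0, -11/2, 4, 6, -43/2]
R4 ← R4 + (65/6)·R3: [0, 0, 0, 26, -185/3, -34]
R5 ← R5 − (11/2)·R3: [0, 0, 0, -18, 39, 17]
R6 ← R6 − R3: [0, 0, 0, -6, 17, 2]
R5 ← R5 + (9/13)·R4: [0, 0, 0, 0, -48/13, -85/13]
R6 ← R6 + (3/13)·R4: [0, 0, 0, 0, 36/13, -76/13]
R6 ← R6 + (3/4)·R5: [0, 0, 0, 0, 0, -43/4]
The echelon form has 6 nonzero rows; the last pivot sits in the augmented column, so rank(P) = 5 but rank([P|b]) = 6.
Since the ranks differ, the system is inconsistent.

no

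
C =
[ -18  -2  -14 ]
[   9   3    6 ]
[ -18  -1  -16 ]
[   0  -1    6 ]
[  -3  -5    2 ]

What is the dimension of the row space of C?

Row reduce to echelon form.
R2 ← R2 + (1/2)·R1: [0, 2, -1]
R3 ← R3 − R1: [0, 1, -2]
R5 ← R5 − (1/6)·R1: [0, -14/3, 13/3]
R3 ← R3 − (1/2)·R2: [0, 0, -3/2]
R4 ← R4 + (1/2)·R2: [0, 0, 11/2]
R5 ← R5 + (7/3)·R2: [0, 0, 2]
R4 ← R4 + (11/3)·R3: [0, 0, 0]
R5 ← R5 + (4/3)·R3: [0, 0, 0]
Echelon form has 3 nonzero rows, so rank(C) = 3.
The row space has dimension equal to the rank: 3.

3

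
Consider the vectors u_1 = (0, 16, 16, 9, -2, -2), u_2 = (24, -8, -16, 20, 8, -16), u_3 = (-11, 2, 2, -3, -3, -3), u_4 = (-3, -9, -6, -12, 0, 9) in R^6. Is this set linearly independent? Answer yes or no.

no

Form the matrix with these vectors as rows and row reduce.
Swap R1 ↔ R2
R3 ← R3 + (11/24)·R1: [0, -5/3, -16/3, 37/6, 2/3, -31/3]
R4 ← R4 + (1/8)·R1: [0, -10, -8, -19/2, 1, 7]
R3 ← R3 + (5/48)·R2: [0, 0, -11/3, 341/48, 11/24, -253/24]
R4 ← R4 + (5/8)·R2: [0, 0, 2, -31/8, -1/4, 23/4]
R4 ← R4 + (6/11)·R3: [0, 0, 0, 0, 0, 0]
3 nonzero rows, so the 4 vectors span a space of dimension 3.
Since 3 < 4, the vectors are linearly dependent.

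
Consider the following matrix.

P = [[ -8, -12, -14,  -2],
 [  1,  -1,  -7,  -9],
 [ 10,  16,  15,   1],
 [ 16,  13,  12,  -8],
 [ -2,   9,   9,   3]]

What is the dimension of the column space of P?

4

Row reduce to echelon form.
R2 ← R2 + (1/8)·R1: [0, -5/2, -35/4, -37/4]
R3 ← R3 + (5/4)·R1: [0, 1, -5/2, -3/2]
R4 ← R4 + (2)·R1: [0, -11, -16, -12]
R5 ← R5 − (1/4)·R1: [0, 12, 25/2, 7/2]
R3 ← R3 + (2/5)·R2: [0, 0, -6, -26/5]
R4 ← R4 − (22/5)·R2: [0, 0, 45/2, 287/10]
R5 ← R5 + (24/5)·R2: [0, 0, -59/2, -409/10]
R4 ← R4 + (15/4)·R3: [0, 0, 0, 46/5]
R5 ← R5 − (59/12)·R3: [0, 0, 0, -46/3]
R5 ← R5 + (5/3)·R4: [0, 0, 0, 0]
Echelon form has 4 nonzero rows, so rank(P) = 4.
The column space has dimension equal to the rank: 4.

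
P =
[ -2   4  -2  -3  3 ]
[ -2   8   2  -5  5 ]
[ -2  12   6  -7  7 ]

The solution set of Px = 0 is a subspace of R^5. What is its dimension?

3

Row reduce to echelon form.
R2 ← R2 − R1: [0, 4, 4, -2, 2]
R3 ← R3 − R1: [0, 8, 8, -4, 4]
R3 ← R3 − (2)·R2: [0, 0, 0, 0, 0]
2 nonzero rows, so rank(P) = 2.
P has 5 columns; by rank–nullity, nullity = 5 − 2 = 3.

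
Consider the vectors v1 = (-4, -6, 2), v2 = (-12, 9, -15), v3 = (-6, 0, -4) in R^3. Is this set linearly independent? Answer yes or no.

Form the matrix with these vectors as rows and row reduce.
R2 ← R2 − (3)·R1: [0, 27, -21]
R3 ← R3 − (3/2)·R1: [0, 9, -7]
R3 ← R3 − (1/3)·R2: [0, 0, 0]
2 nonzero rows, so the 3 vectors span a space of dimension 2.
Since 2 < 3, the vectors are linearly dependent.

no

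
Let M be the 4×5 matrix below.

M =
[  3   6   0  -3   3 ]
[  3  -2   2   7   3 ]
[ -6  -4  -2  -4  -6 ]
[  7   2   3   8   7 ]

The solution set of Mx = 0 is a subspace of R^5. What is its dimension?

3

Row reduce to echelon form.
R2 ← R2 − R1: [0, -8, 2, 10, 0]
R3 ← R3 + (2)·R1: [0, 8, -2, -10, 0]
R4 ← R4 − (7/3)·R1: [0, -12, 3, 15, 0]
R3 ← R3 + R2: [0, 0, 0, 0, 0]
R4 ← R4 − (3/2)·R2: [0, 0, 0, 0, 0]
2 nonzero rows, so rank(M) = 2.
M has 5 columns; by rank–nullity, nullity = 5 − 2 = 3.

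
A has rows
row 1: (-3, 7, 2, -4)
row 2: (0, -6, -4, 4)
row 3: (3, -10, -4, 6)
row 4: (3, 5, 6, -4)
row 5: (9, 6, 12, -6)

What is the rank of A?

2

Row reduce to echelon form.
R3 ← R3 + R1: [0, -3, -2, 2]
R4 ← R4 + R1: [0, 12, 8, -8]
R5 ← R5 + (3)·R1: [0, 27, 18, -18]
R3 ← R3 − (1/2)·R2: [0, 0, 0, 0]
R4 ← R4 + (2)·R2: [0, 0, 0, 0]
R5 ← R5 + (9/2)·R2: [0, 0, 0, 0]
Echelon form has 2 nonzero rows, so rank(A) = 2.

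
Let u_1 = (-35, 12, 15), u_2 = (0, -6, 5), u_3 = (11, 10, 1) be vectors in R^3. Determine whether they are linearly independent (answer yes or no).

Form the matrix with these vectors as rows and row reduce.
R3 ← R3 + (11/35)·R1: [0, 482/35, 40/7]
R3 ← R3 + (241/105)·R2: [0, 0, 361/21]
3 nonzero rows, so the 3 vectors span a space of dimension 3.
Since 3 = 3, the vectors are linearly independent.

yes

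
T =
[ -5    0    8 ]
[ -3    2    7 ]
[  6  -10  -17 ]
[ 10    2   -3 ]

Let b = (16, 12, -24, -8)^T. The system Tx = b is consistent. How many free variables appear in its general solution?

Row reduce the augmented matrix [T | b].
R2 ← R2 − (3/5)·R1: [0, 2, 11/5, 12/5]
R3 ← R3 + (6/5)·R1: [0, -10, -37/5, -24/5]
R4 ← R4 + (2)·R1: [0, 2, 13, 24]
R3 ← R3 + (5)·R2: [0, 0, 18/5, 36/5]
R4 ← R4 − R2: [0, 0, 54/5, 108/5]
R4 ← R4 − (3)·R3: [0, 0, 0, 0]
The echelon form has 3 nonzero rows, and every pivot lies in the first 3 columns, so rank(T) = rank([T|b]) = 3.
The system is consistent.
Free variables = (unknowns) − (rank) = 3 − 3 = 0.

0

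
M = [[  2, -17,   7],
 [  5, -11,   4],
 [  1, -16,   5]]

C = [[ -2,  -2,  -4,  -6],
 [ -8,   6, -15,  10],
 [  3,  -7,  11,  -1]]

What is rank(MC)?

3

First compute MC:
[[153, -155, 324, -189],
 [ 90, -104, 189, -144],
 [141, -133, 291, -171]]
Now row reduce the product.
R2 ← R2 − (10/17)·R1: [0, -218/17, -27/17, -558/17]
R3 ← R3 − (47/51)·R1: [0, 502/51, -129/17, 54/17]
R3 ← R3 + (251/327)·R2: [0, 0, -960/109, -2400/109]
3 nonzero rows, so rank(MC) = 3.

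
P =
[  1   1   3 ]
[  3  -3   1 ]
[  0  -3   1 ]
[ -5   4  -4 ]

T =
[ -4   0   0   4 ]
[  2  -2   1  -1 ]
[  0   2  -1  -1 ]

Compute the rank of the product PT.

First compute PT:
[[ -2,   4,  -2,   0],
 [-18,   8,  -4,  14],
 [ -6,   8,  -4,   2],
 [ 28, -16,   8, -20]]
Now row reduce the product.
R2 ← R2 − (9)·R1: [0, -28, 14, 14]
R3 ← R3 − (3)·R1: [0, -4, 2, 2]
R4 ← R4 + (14)·R1: [0, 40, -20, -20]
R3 ← R3 − (1/7)·R2: [0, 0, 0, 0]
R4 ← R4 + (10/7)·R2: [0, 0, 0, 0]
2 nonzero rows, so rank(PT) = 2.

2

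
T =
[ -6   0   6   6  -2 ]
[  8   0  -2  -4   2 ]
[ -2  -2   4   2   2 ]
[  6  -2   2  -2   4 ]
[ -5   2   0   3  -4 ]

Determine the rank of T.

Row reduce to echelon form.
R2 ← R2 + (4/3)·R1: [0, 0, 6, 4, -2/3]
R3 ← R3 − (1/3)·R1: [0, -2, 2, 0, 8/3]
R4 ← R4 + R1: [0, -2, 8, 4, 2]
R5 ← R5 − (5/6)·R1: [0, 2, -5, -2, -7/3]
Swap R2 ↔ R3
R4 ← R4 − R2: [0, 0, 6, 4, -2/3]
R5 ← R5 + R2: [0, 0, -3, -2, 1/3]
R4 ← R4 − R3: [0, 0, 0, 0, 0]
R5 ← R5 + (1/2)·R3: [0, 0, 0, 0, 0]
Echelon form has 3 nonzero rows, so rank(T) = 3.

3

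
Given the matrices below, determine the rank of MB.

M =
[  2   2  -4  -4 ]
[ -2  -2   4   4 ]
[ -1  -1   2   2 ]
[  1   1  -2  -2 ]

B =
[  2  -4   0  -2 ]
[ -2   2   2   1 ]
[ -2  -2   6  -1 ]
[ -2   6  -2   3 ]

1

First compute MB:
[[ 16, -20, -12, -10],
 [-16,  20,  12,  10],
 [ -8,  10,   6,   5],
 [  8, -10,  -6,  -5]]
Now row reduce the product.
R2 ← R2 + R1: [0, 0, 0, 0]
R3 ← R3 + (1/2)·R1: [0, 0, 0, 0]
R4 ← R4 − (1/2)·R1: [0, 0, 0, 0]
1 nonzero row, so rank(MB) = 1.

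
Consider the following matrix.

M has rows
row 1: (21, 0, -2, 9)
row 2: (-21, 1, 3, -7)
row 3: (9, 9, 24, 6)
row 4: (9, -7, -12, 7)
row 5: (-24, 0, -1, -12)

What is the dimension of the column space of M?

Row reduce to echelon form.
R2 ← R2 + R1: [0, 1, 1, 2]
R3 ← R3 − (3/7)·R1: [0, 9, 174/7, 15/7]
R4 ← R4 − (3/7)·R1: [0, -7, -78/7, 22/7]
R5 ← R5 + (8/7)·R1: [0, 0, -23/7, -12/7]
R3 ← R3 − (9)·R2: [0, 0, 111/7, -111/7]
R4 ← R4 + (7)·R2: [0, 0, -29/7, 120/7]
R4 ← R4 + (29/111)·R3: [0, 0, 0, 13]
R5 ← R5 + (23/111)·R3: [0, 0, 0, -5]
R5 ← R5 + (5/13)·R4: [0, 0, 0, 0]
Echelon form has 4 nonzero rows, so rank(M) = 4.
The column space has dimension equal to the rank: 4.

4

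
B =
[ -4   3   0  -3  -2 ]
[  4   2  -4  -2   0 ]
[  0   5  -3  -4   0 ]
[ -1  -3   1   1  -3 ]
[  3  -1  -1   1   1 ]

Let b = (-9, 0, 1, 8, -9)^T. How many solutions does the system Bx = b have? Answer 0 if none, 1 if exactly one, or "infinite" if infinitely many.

0

Row reduce the augmented matrix [B | b].
R2 ← R2 + R1: [0, 5, -4, -5, -2, -9]
R4 ← R4 − (1/4)·R1: [0, -15/4, 1, 7/4, -5/2, 41/4]
R5 ← R5 + (3/4)·R1: [0, 5/4, -1, -5/4, -1/2, -63/4]
R3 ← R3 − R2: [0, 0, 1, 1, 2, 10]
R4 ← R4 + (3/4)·R2: [0, 0, -2, -2, -4, 7/2]
R5 ← R5 − (1/4)·R2: [0, 0, 0, 0, 0, -27/2]
R4 ← R4 + (2)·R3: [0, 0, 0, 0, 0, 47/2]
R5 ← R5 + (27/47)·R4: [0, 0, 0, 0, 0, 0]
The echelon form has 4 nonzero rows; the last pivot sits in the augmented column, so rank(B) = 3 but rank([B|b]) = 4.
Since the ranks differ, the system is inconsistent.
It has no solutions.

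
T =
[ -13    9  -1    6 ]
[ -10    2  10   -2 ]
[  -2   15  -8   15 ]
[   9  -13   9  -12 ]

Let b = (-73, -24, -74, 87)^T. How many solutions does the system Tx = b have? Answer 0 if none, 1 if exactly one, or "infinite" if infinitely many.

Row reduce the augmented matrix [T | b].
R2 ← R2 − (10/13)·R1: [0, -64/13, 140/13, -86/13, 418/13]
R3 ← R3 − (2/13)·R1: [0, 177/13, -102/13, 183/13, -816/13]
R4 ← R4 + (9/13)·R1: [0, -88/13, 108/13, -102/13, 474/13]
R3 ← R3 + (177/64)·R2: [0, 0, 351/16, -135/32, 837/32]
R4 ← R4 − (11/8)·R2: [0, 0, -13/2, 5/4, -31/4]
R4 ← R4 + (8/27)·R3: [0, 0, 0, 0, 0]
The echelon form has 3 nonzero rows, and every pivot lies in the first 4 columns, so rank(T) = rank([T|b]) = 3.
The system is consistent.
rank = 3 < 4 unknowns, so there are infinitely many solutions.

infinite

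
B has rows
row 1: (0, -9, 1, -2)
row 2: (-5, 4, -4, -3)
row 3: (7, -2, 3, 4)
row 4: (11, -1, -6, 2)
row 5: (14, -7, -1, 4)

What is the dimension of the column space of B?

Row reduce to echelon form.
Swap R1 ↔ R2
R3 ← R3 + (7/5)·R1: [0, 18/5, -13/5, -1/5]
R4 ← R4 + (11/5)·R1: [0, 39/5, -74/5, -23/5]
R5 ← R5 + (14/5)·R1: [0, 21/5, -61/5, -22/5]
R3 ← R3 + (2/5)·R2: [0, 0, -11/5, -1]
R4 ← R4 + (13/15)·R2: [0, 0, -209/15, -19/3]
R5 ← R5 + (7/15)·R2: [0, 0, -176/15, -16/3]
R4 ← R4 − (19/3)·R3: [0, 0, 0, 0]
R5 ← R5 − (16/3)·R3: [0, 0, 0, 0]
Echelon form has 3 nonzero rows, so rank(B) = 3.
The column space has dimension equal to the rank: 3.

3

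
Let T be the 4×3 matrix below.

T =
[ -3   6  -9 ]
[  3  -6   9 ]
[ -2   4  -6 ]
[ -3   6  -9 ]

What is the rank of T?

Row reduce to echelon form.
R2 ← R2 + R1: [0, 0, 0]
R3 ← R3 − (2/3)·R1: [0, 0, 0]
R4 ← R4 − R1: [0, 0, 0]
Echelon form has 1 nonzero row, so rank(T) = 1.

1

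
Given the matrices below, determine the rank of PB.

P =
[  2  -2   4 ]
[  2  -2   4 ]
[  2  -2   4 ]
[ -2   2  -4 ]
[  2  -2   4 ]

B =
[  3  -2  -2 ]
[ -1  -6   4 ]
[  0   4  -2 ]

First compute PB:
[[  8,  24, -20],
 [  8,  24, -20],
 [  8,  24, -20],
 [ -8, -24,  20],
 [  8,  24, -20]]
Now row reduce the product.
R2 ← R2 − R1: [0, 0, 0]
R3 ← R3 − R1: [0, 0, 0]
R4 ← R4 + R1: [0, 0, 0]
R5 ← R5 − R1: [0, 0, 0]
1 nonzero row, so rank(PB) = 1.

1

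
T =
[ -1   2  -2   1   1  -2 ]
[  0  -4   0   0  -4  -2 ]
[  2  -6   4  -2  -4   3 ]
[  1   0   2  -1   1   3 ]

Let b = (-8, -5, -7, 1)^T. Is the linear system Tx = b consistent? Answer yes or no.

no

Row reduce the augmented matrix [T | b].
R3 ← R3 + (2)·R1: [0, -2, 0, 0, -2, -1, -23]
R4 ← R4 + R1: [0, 2, 0, 0, 2, 1, -7]
R3 ← R3 − (1/2)·R2: [0, 0, 0, 0, 0, 0, -41/2]
R4 ← R4 + (1/2)·R2: [0, 0, 0, 0, 0, 0, -19/2]
R4 ← R4 − (19/41)·R3: [0, 0, 0, 0, 0, 0, 0]
The echelon form has 3 nonzero rows; the last pivot sits in the augmented column, so rank(T) = 2 but rank([T|b]) = 3.
Since the ranks differ, the system is inconsistent.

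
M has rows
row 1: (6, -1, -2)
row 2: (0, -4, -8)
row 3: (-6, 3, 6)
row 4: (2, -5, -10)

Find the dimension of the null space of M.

Row reduce to echelon form.
R3 ← R3 + R1: [0, 2, 4]
R4 ← R4 − (1/3)·R1: [0, -14/3, -28/3]
R3 ← R3 + (1/2)·R2: [0, 0, 0]
R4 ← R4 − (7/6)·R2: [0, 0, 0]
2 nonzero rows, so rank(M) = 2.
M has 3 columns; by rank–nullity, nullity = 3 − 2 = 1.

1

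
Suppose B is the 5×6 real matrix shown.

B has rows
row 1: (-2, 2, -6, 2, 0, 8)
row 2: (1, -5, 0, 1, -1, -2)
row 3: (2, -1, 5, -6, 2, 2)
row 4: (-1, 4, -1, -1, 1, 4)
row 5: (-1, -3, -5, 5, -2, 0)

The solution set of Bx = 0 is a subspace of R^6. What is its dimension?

3

Row reduce to echelon form.
R2 ← R2 + (1/2)·R1: [0, -4, -3, 2, -1, 2]
R3 ← R3 + R1: [0, 1, -1, -4, 2, 10]
R4 ← R4 − (1/2)·R1: [0, 3, 2, -2, 1, 0]
R5 ← R5 − (1/2)·R1: [0, -4, -2, 4, -2, -4]
R3 ← R3 + (1/4)·R2: [0, 0, -7/4, -7/2, 7/4, 21/2]
R4 ← R4 + (3/4)·R2: [0, 0, -1/4, -1/2, 1/4, 3/2]
R5 ← R5 − R2: [0, 0, 1, 2, -1, -6]
R4 ← R4 − (1/7)·R3: [0, 0, 0, 0, 0, 0]
R5 ← R5 + (4/7)·R3: [0, 0, 0, 0, 0, 0]
3 nonzero rows, so rank(B) = 3.
B has 6 columns; by rank–nullity, nullity = 6 − 3 = 3.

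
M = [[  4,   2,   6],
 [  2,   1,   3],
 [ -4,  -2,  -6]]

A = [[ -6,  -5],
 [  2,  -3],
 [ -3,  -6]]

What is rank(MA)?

First compute MA:
[[-38, -62],
 [-19, -31],
 [ 38,  62]]
Now row reduce the product.
R2 ← R2 − (1/2)·R1: [0, 0]
R3 ← R3 + R1: [0, 0]
1 nonzero row, so rank(MA) = 1.

1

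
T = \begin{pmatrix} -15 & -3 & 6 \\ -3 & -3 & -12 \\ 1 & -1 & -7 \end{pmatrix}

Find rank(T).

Row reduce to echelon form.
R2 ← R2 − (1/5)·R1: [0, -12/5, -66/5]
R3 ← R3 + (1/15)·R1: [0, -6/5, -33/5]
R3 ← R3 − (1/2)·R2: [0, 0, 0]
Echelon form has 2 nonzero rows, so rank(T) = 2.

2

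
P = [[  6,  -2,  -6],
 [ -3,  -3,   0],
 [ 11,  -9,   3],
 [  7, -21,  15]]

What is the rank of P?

3

Row reduce to echelon form.
R2 ← R2 + (1/2)·R1: [0, -4, -3]
R3 ← R3 − (11/6)·R1: [0, -16/3, 14]
R4 ← R4 − (7/6)·R1: [0, -56/3, 22]
R3 ← R3 − (4/3)·R2: [0, 0, 18]
R4 ← R4 − (14/3)·R2: [0, 0, 36]
R4 ← R4 − (2)·R3: [0, 0, 0]
Echelon form has 3 nonzero rows, so rank(P) = 3.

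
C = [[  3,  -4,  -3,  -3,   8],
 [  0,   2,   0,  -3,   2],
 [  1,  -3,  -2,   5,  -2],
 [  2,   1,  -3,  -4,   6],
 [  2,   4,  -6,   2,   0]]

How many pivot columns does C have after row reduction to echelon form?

3

Row reduce to echelon form.
R3 ← R3 − (1/3)·R1: [0, -5/3, -1, 6, -14/3]
R4 ← R4 − (2/3)·R1: [0, 11/3, -1, -2, 2/3]
R5 ← R5 − (2/3)·R1: [0, 20/3, -4, 4, -16/3]
R3 ← R3 + (5/6)·R2: [0, 0, -1, 7/2, -3]
R4 ← R4 − (11/6)·R2: [0, 0, -1, 7/2, -3]
R5 ← R5 − (10/3)·R2: [0, 0, -4, 14, -12]
R4 ← R4 − R3: [0, 0, 0, 0, 0]
R5 ← R5 − (4)·R3: [0, 0, 0, 0, 0]
Echelon form has 3 nonzero rows, so rank(C) = 3.
Each nonzero row contributes one pivot column: 3 pivot columns.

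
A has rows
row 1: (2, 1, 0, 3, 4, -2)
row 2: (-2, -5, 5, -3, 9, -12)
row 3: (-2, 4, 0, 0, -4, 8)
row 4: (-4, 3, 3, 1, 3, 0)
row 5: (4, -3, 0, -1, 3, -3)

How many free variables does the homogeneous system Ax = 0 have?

2

Row reduce to echelon form.
R2 ← R2 + R1: [0, -4, 5, 0, 13, -14]
R3 ← R3 + R1: [0, 5, 0, 3, 0, 6]
R4 ← R4 + (2)·R1: [0, 5, 3, 7, 11, -4]
R5 ← R5 − (2)·R1: [0, -5, 0, -7, -5, 1]
R3 ← R3 + (5/4)·R2: [0, 0, 25/4, 3, 65/4, -23/2]
R4 ← R4 + (5/4)·R2: [0, 0, 37/4, 7, 109/4, -43/2]
R5 ← R5 − (5/4)·R2: [0, 0, -25/4, -7, -85/4, 37/2]
R4 ← R4 − (37/25)·R3: [0, 0, 0, 64/25, 16/5, -112/25]
R5 ← R5 + R3: [0, 0, 0, -4, -5, 7]
R5 ← R5 + (25/16)·R4: [0, 0, 0, 0, 0, 0]
4 nonzero rows, so rank(A) = 4.
A has 6 columns; by rank–nullity, nullity = 6 − 4 = 2.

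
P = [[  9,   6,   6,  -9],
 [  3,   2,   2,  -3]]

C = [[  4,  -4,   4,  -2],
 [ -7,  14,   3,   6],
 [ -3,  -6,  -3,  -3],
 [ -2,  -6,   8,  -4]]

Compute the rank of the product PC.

First compute PC:
[[ -6,  66, -36,  36],
 [ -2,  22, -12,  12]]
Now row reduce the product.
R2 ← R2 − (1/3)·R1: [0, 0, 0, 0]
1 nonzero row, so rank(PC) = 1.

1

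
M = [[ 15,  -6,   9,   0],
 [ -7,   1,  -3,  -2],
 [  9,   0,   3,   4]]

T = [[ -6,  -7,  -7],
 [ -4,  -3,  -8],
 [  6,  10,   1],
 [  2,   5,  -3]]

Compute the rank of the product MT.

First compute MT:
[[-12,   3, -48],
 [ 16,   6,  44],
 [-28, -13, -72]]
Now row reduce the product.
R2 ← R2 + (4/3)·R1: [0, 10, -20]
R3 ← R3 − (7/3)·R1: [0, -20, 40]
R3 ← R3 + (2)·R2: [0, 0, 0]
2 nonzero rows, so rank(MT) = 2.

2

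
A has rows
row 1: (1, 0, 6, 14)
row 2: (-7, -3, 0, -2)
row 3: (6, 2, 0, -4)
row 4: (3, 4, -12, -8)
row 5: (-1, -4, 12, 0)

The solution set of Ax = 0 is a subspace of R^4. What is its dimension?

Row reduce to echelon form.
R2 ← R2 + (7)·R1: [0, -3, 42, 96]
R3 ← R3 − (6)·R1: [0, 2, -36, -88]
R4 ← R4 − (3)·R1: [0, 4, -30, -50]
R5 ← R5 + R1: [0, -4, 18, 14]
R3 ← R3 + (2/3)·R2: [0, 0, -8, -24]
R4 ← R4 + (4/3)·R2: [0, 0, 26, 78]
R5 ← R5 − (4/3)·R2: [0, 0, -38, -114]
R4 ← R4 + (13/4)·R3: [0, 0, 0, 0]
R5 ← R5 − (19/4)·R3: [0, 0, 0, 0]
3 nonzero rows, so rank(A) = 3.
A has 4 columns; by rank–nullity, nullity = 4 − 3 = 1.

1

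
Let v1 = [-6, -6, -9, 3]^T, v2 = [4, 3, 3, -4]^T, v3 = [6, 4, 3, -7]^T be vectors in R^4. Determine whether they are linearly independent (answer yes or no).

Form the matrix with these vectors as rows and row reduce.
R2 ← R2 + (2/3)·R1: [0, -1, -3, -2]
R3 ← R3 + R1: [0, -2, -6, -4]
R3 ← R3 − (2)·R2: [0, 0, 0, 0]
2 nonzero rows, so the 3 vectors span a space of dimension 2.
Since 2 < 3, the vectors are linearly dependent.

no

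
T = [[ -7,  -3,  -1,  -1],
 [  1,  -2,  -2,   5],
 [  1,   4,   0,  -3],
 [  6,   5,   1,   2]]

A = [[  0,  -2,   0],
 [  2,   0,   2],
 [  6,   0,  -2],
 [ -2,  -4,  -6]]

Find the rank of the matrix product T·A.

First compute TA:
[[-10,  18,   2],
 [-26, -22, -30],
 [ 14,  10,  26],
 [ 12, -20,  -4]]
Now row reduce the product.
R2 ← R2 − (13/5)·R1: [0, -344/5, -176/5]
R3 ← R3 + (7/5)·R1: [0, 176/5, 144/5]
R4 ← R4 + (6/5)·R1: [0, 8/5, -8/5]
R3 ← R3 + (22/43)·R2: [0, 0, 464/43]
R4 ← R4 + (1/43)·R2: [0, 0, -104/43]
R4 ← R4 + (13/58)·R3: [0, 0, 0]
3 nonzero rows, so rank(TA) = 3.

3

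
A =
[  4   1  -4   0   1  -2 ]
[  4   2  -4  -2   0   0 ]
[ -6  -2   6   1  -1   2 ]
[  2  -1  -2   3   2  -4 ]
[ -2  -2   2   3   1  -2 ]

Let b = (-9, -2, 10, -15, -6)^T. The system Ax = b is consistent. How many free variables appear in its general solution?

Row reduce the augmented matrix [A | b].
R2 ← R2 − R1: [0, 1, 0, -2, -1, 2, 7]
R3 ← R3 + (3/2)·R1: [0, -1/2, 0, 1, 1/2, -1, -7/2]
R4 ← R4 − (1/2)·R1: [0, -3/2, 0, 3, 3/2, -3, -21/2]
R5 ← R5 + (1/2)·R1: [0, -3/2, 0, 3, 3/2, -3, -21/2]
R3 ← R3 + (1/2)·R2: [0, 0, 0, 0, 0, 0, 0]
R4 ← R4 + (3/2)·R2: [0, 0, 0, 0, 0, 0, 0]
R5 ← R5 + (3/2)·R2: [0, 0, 0, 0, 0, 0, 0]
The echelon form has 2 nonzero rows, and every pivot lies in the first 6 columns, so rank(A) = rank([A|b]) = 2.
The system is consistent.
Free variables = (unknowns) − (rank) = 6 − 2 = 4.

4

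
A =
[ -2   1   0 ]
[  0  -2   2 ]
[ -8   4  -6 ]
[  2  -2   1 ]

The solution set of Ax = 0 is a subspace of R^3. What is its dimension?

0

Row reduce to echelon form.
R3 ← R3 − (4)·R1: [0, 0, -6]
R4 ← R4 + R1: [0, -1, 1]
R4 ← R4 − (1/2)·R2: [0, 0, 0]
3 nonzero rows, so rank(A) = 3.
A has 3 columns; by rank–nullity, nullity = 3 − 3 = 0.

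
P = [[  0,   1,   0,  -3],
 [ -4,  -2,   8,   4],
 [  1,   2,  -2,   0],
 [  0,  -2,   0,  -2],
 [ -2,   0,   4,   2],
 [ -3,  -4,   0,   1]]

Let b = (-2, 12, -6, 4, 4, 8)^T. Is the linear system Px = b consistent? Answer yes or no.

yes

Row reduce the augmented matrix [P | b].
Swap R1 ↔ R2
R3 ← R3 + (1/4)·R1: [0, 3/2, 0, 1, -3]
R5 ← R5 − (1/2)·R1: [0, 1, 0, 0, -2]
R6 ← R6 − (3/4)·R1: [0, -5/2, -6, -2, -1]
R3 ← R3 − (3/2)·R2: [0, 0, 0, 11/2, 0]
R4 ← R4 + (2)·R2: [0, 0, 0, -8, 0]
R5 ← R5 − R2: [0, 0, 0, 3, 0]
R6 ← R6 + (5/2)·R2: [0, 0, -6, -19/2, -6]
Swap R3 ↔ R6
R5 ← R5 + (3/8)·R4: [0, 0, 0, 0, 0]
R6 ← R6 + (11/16)·R4: [0, 0, 0, 0, 0]
The echelon form has 4 nonzero rows, and every pivot lies in the first 4 columns, so rank(P) = rank([P|b]) = 4.
The system is consistent.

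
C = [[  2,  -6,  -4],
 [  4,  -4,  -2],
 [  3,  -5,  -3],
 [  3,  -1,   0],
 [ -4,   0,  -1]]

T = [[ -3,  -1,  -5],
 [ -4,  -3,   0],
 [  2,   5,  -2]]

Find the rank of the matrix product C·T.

2

First compute CT:
[[ 10,  -4,  -2],
 [  0,  -2, -16],
 [  5,  -3,  -9],
 [ -5,   0, -15],
 [ 10,  -1,  22]]
Now row reduce the product.
R3 ← R3 − (1/2)·R1: [0, -1, -8]
R4 ← R4 + (1/2)·R1: [0, -2, -16]
R5 ← R5 − R1: [0, 3, 24]
R3 ← R3 − (1/2)·R2: [0, 0, 0]
R4 ← R4 − R2: [0, 0, 0]
R5 ← R5 + (3/2)·R2: [0, 0, 0]
2 nonzero rows, so rank(CT) = 2.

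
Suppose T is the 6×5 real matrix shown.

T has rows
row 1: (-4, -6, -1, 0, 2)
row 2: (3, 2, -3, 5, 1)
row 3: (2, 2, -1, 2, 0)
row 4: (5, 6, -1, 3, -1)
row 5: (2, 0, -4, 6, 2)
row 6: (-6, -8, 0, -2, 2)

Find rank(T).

2

Row reduce to echelon form.
R2 ← R2 + (3/4)·R1: [0, -5/2, -15/4, 5, 5/2]
R3 ← R3 + (1/2)·R1: [0, -1, -3/2, 2, 1]
R4 ← R4 + (5/4)·R1: [0, -3/2, -9/4, 3, 3/2]
R5 ← R5 + (1/2)·R1: [0, -3, -9/2, 6, 3]
R6 ← R6 − (3/2)·R1: [0, 1, 3/2, -2, -1]
R3 ← R3 − (2/5)·R2: [0, 0, 0, 0, 0]
R4 ← R4 − (3/5)·R2: [0, 0, 0, 0, 0]
R5 ← R5 − (6/5)·R2: [0, 0, 0, 0, 0]
R6 ← R6 + (2/5)·R2: [0, 0, 0, 0, 0]
Echelon form has 2 nonzero rows, so rank(T) = 2.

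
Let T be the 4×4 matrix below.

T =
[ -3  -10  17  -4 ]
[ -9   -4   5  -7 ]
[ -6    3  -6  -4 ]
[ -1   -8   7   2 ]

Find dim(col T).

Row reduce to echelon form.
R2 ← R2 − (3)·R1: [0, 26, -46, 5]
R3 ← R3 − (2)·R1: [0, 23, -40, 4]
R4 ← R4 − (1/3)·R1: [0, -14/3, 4/3, 10/3]
R3 ← R3 − (23/26)·R2: [0, 0, 9/13, -11/26]
R4 ← R4 + (7/39)·R2: [0, 0, -90/13, 55/13]
R4 ← R4 + (10)·R3: [0, 0, 0, 0]
Echelon form has 3 nonzero rows, so rank(T) = 3.
The column space has dimension equal to the rank: 3.

3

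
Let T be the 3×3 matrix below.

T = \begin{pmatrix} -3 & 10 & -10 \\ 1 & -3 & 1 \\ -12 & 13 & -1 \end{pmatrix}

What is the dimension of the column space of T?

3

Row reduce to echelon form.
R2 ← R2 + (1/3)·R1: [0, 1/3, -7/3]
R3 ← R3 − (4)·R1: [0, -27, 39]
R3 ← R3 + (81)·R2: [0, 0, -150]
Echelon form has 3 nonzero rows, so rank(T) = 3.
The column space has dimension equal to the rank: 3.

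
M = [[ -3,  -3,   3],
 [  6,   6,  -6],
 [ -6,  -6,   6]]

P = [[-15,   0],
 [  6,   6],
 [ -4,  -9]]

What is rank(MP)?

First compute MP:
[[ 15, -45],
 [-30,  90],
 [ 30, -90]]
Now row reduce the product.
R2 ← R2 + (2)·R1: [0, 0]
R3 ← R3 − (2)·R1: [0, 0]
1 nonzero row, so rank(MP) = 1.

1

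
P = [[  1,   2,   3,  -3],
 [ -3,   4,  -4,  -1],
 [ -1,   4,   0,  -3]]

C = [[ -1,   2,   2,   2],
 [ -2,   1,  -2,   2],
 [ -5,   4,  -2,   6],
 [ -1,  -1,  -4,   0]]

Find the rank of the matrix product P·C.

First compute PC:
[[-17,  19,   4,  24],
 [ 16, -17,  -2, -22],
 [ -4,   5,   2,   6]]
Now row reduce the product.
R2 ← R2 + (16/17)·R1: [0, 15/17, 30/17, 10/17]
R3 ← R3 − (4/17)·R1: [0, 9/17, 18/17, 6/17]
R3 ← R3 − (3/5)·R2: [0, 0, 0, 0]
2 nonzero rows, so rank(PC) = 2.

2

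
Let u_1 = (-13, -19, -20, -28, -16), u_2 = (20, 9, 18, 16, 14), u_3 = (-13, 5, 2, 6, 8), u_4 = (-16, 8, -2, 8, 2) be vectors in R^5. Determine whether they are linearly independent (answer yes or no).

yes

Form the matrix with these vectors as rows and row reduce.
R2 ← R2 + (20/13)·R1: [0, -263/13, -166/13, -352/13, -138/13]
R3 ← R3 − R1: [0, 24, 22, 34, 24]
R4 ← R4 − (16/13)·R1: [0, 408/13, 294/13, 552/13, 282/13]
R3 ← R3 + (312/263)·R2: [0, 0, 1802/263, 494/263, 3000/263]
R4 ← R4 + (408/263)·R2: [0, 0, 738/263, 120/263, 1374/263]
R4 ← R4 − (369/901)·R3: [0, 0, 0, -282/901, 498/901]
4 nonzero rows, so the 4 vectors span a space of dimension 4.
Since 4 = 4, the vectors are linearly independent.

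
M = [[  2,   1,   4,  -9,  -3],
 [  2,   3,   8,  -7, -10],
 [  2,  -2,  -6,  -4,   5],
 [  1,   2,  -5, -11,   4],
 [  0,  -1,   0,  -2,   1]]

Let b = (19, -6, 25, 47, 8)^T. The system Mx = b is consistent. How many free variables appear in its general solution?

Row reduce the augmented matrix [M | b].
R2 ← R2 − R1: [0, 2, 4, 2, -7, -25]
R3 ← R3 − R1: [0, -3, -10, 5, 8, 6]
R4 ← R4 − (1/2)·R1: [0, 3/2, -7, -13/2, 11/2, 75/2]
R3 ← R3 + (3/2)·R2: [0, 0, -4, 8, -5/2, -63/2]
R4 ← R4 − (3/4)·R2: [0, 0, -10, -8, 43/4, 225/4]
R5 ← R5 + (1/2)·R2: [0, 0, 2, -1, -5/2, -9/2]
R4 ← R4 − (5/2)·R3: [0, 0, 0, -28, 17, 135]
R5 ← R5 + (1/2)·R3: [0, 0, 0, 3, -15/4, -81/4]
R5 ← R5 + (3/28)·R4: [0, 0, 0, 0, -27/14, -81/14]
The echelon form has 5 nonzero rows, and every pivot lies in the first 5 columns, so rank(M) = rank([M|b]) = 5.
The system is consistent.
Free variables = (unknowns) − (rank) = 5 − 5 = 0.

0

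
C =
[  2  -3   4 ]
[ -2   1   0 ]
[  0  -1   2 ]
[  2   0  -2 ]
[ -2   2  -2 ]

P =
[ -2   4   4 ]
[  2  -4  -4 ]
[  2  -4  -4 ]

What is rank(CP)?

First compute CP:
[[ -2,   4,   4],
 [  6, -12, -12],
 [  2,  -4,  -4],
 [ -8,  16,  16],
 [  4,  -8,  -8]]
Now row reduce the product.
R2 ← R2 + (3)·R1: [0, 0, 0]
R3 ← R3 + R1: [0, 0, 0]
R4 ← R4 − (4)·R1: [0, 0, 0]
R5 ← R5 + (2)·R1: [0, 0, 0]
1 nonzero row, so rank(CP) = 1.

1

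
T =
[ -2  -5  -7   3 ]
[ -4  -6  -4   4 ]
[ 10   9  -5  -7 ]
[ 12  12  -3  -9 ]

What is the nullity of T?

Row reduce to echelon form.
R2 ← R2 − (2)·R1: [0, 4, 10, -2]
R3 ← R3 + (5)·R1: [0, -16, -40, 8]
R4 ← R4 + (6)·R1: [0, -18, -45, 9]
R3 ← R3 + (4)·R2: [0, 0, 0, 0]
R4 ← R4 + (9/2)·R2: [0, 0, 0, 0]
2 nonzero rows, so rank(T) = 2.
T has 4 columns; by rank–nullity, nullity = 4 − 2 = 2.

2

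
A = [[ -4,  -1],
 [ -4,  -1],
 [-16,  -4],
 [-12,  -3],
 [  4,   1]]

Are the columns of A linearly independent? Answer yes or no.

Row reduce A to echelon form.
R2 ← R2 − R1: [0, 0]
R3 ← R3 − (4)·R1: [0, 0]
R4 ← R4 − (3)·R1: [0, 0]
R5 ← R5 + R1: [0, 0]
1 pivot among 2 columns.
Only 1 < 2 pivot columns, so the columns are linearly dependent.

no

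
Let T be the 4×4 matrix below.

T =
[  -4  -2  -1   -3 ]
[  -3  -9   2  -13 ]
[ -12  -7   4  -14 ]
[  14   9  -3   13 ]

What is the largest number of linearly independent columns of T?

Row reduce to echelon form.
R2 ← R2 − (3/4)·R1: [0, -15/2, 11/4, -43/4]
R3 ← R3 − (3)·R1: [0, -1, 7, -5]
R4 ← R4 + (7/2)·R1: [0, 2, -13/2, 5/2]
R3 ← R3 − (2/15)·R2: [0, 0, 199/30, -107/30]
R4 ← R4 + (4/15)·R2: [0, 0, -173/30, -11/30]
R4 ← R4 + (173/199)·R3: [0, 0, 0, -690/199]
Echelon form has 4 nonzero rows, so rank(T) = 4.
The rank gives the maximum number of linearly independent columns: 4.

4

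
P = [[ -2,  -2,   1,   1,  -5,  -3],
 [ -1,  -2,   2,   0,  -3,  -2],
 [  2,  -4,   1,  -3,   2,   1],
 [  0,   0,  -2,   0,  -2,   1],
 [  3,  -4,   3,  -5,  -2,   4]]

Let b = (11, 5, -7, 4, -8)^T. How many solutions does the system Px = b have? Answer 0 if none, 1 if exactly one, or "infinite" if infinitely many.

Row reduce the augmented matrix [P | b].
R2 ← R2 − (1/2)·R1: [0, -1, 3/2, -1/2, -1/2, -1/2, -1/2]
R3 ← R3 + R1: [0, -6, 2, -2, -3, -2, 4]
R5 ← R5 + (3/2)·R1: [0, -7, 9/2, -7/2, -19/2, -1/2, 17/2]
R3 ← R3 − (6)·R2: [0, 0, -7, 1, 0, 1, 7]
R5 ← R5 − (7)·R2: [0, 0, -6, 0, -6, 3, 12]
R4 ← R4 − (2/7)·R3: [0, 0, 0, -2/7, -2, 5/7, 2]
R5 ← R5 − (6/7)·R3: [0, 0, 0, -6/7, -6, 15/7, 6]
R5 ← R5 − (3)·R4: [0, 0, 0, 0, 0, 0, 0]
The echelon form has 4 nonzero rows, and every pivot lies in the first 6 columns, so rank(P) = rank([P|b]) = 4.
The system is consistent.
rank = 4 < 6 unknowns, so there are infinitely many solutions.

infinite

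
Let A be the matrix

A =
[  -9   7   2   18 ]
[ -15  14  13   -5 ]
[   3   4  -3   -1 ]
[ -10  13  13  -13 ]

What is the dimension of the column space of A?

4

Row reduce to echelon form.
R2 ← R2 − (5/3)·R1: [0, 7/3, 29/3, -35]
R3 ← R3 + (1/3)·R1: [0, 19/3, -7/3, 5]
R4 ← R4 − (10/9)·R1: [0, 47/9, 97/9, -33]
R3 ← R3 − (19/7)·R2: [0, 0, -200/7, 100]
R4 ← R4 − (47/21)·R2: [0, 0, -76/7, 136/3]
R4 ← R4 − (19/50)·R3: [0, 0, 0, 22/3]
Echelon form has 4 nonzero rows, so rank(A) = 4.
The column space has dimension equal to the rank: 4.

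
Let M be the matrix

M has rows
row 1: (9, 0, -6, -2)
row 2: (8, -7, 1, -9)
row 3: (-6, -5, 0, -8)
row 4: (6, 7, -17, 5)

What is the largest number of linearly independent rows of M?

4

Row reduce to echelon form.
R2 ← R2 − (8/9)·R1: [0, -7, 19/3, -65/9]
R3 ← R3 + (2/3)·R1: [0, -5, -4, -28/3]
R4 ← R4 − (2/3)·R1: [0, 7, -13, 19/3]
R3 ← R3 − (5/7)·R2: [0, 0, -179/21, -263/63]
R4 ← R4 + R2: [0, 0, -20/3, -8/9]
R4 ← R4 − (140/179)·R3: [0, 0, 0, 1276/537]
Echelon form has 4 nonzero rows, so rank(M) = 4.
The rank gives the maximum number of linearly independent rows: 4.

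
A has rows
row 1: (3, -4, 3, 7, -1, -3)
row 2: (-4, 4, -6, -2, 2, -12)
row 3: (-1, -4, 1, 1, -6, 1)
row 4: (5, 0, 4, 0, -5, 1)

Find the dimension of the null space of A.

Row reduce to echelon form.
R2 ← R2 + (4/3)·R1: [0, -4/3, -2, 22/3, 2/3, -16]
R3 ← R3 + (1/3)·R1: [0, -16/3, 2, 10/3, -19/3, 0]
R4 ← R4 − (5/3)·R1: [0, 20/3, -1, -35/3, -10/3, 6]
R3 ← R3 − (4)·R2: [0, 0, 10, -26, -9, 64]
R4 ← R4 + (5)·R2: [0, 0, -11, 25, 0, -74]
R4 ← R4 + (11/10)·R3: [0, 0, 0, -18/5, -99/10, -18/5]
4 nonzero rows, so rank(A) = 4.
A has 6 columns; by rank–nullity, nullity = 6 − 4 = 2.

2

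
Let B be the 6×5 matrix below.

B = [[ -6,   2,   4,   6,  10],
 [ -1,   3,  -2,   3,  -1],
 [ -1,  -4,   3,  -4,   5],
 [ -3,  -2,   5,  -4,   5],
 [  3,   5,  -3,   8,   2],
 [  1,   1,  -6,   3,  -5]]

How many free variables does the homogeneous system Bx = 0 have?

Row reduce to echelon form.
R2 ← R2 − (1/6)·R1: [0, 8/3, -8/3, 2, -8/3]
R3 ← R3 − (1/6)·R1: [0, -13/3, 7/3, -5, 10/3]
R4 ← R4 − (1/2)·R1: [0, -3, 3, -7, 0]
R5 ← R5 + (1/2)·R1: [0, 6, -1, 11, 7]
R6 ← R6 + (1/6)·R1: [0, 4/3, -16/3, 4, -10/3]
R3 ← R3 + (13/8)·R2: [0, 0, -2, -7/4, -1]
R4 ← R4 + (9/8)·R2: [0, 0, 0, -19/4, -3]
R5 ← R5 − (9/4)·R2: [0, 0, 5, 13/2, 13]
R6 ← R6 − (1/2)·R2: [0, 0, -4, 3, -2]
R5 ← R5 + (5/2)·R3: [0, 0, 0, 17/8, 21/2]
R6 ← R6 − (2)·R3: [0, 0, 0, 13/2, 0]
R5 ← R5 + (17/38)·R4: [0, 0, 0, 0, 174/19]
R6 ← R6 + (26/19)·R4: [0, 0, 0, 0, -78/19]
R6 ← R6 + (13/29)·R5: [0, 0, 0, 0, 0]
5 nonzero rows, so rank(B) = 5.
B has 5 columns; by rank–nullity, nullity = 5 − 5 = 0.

0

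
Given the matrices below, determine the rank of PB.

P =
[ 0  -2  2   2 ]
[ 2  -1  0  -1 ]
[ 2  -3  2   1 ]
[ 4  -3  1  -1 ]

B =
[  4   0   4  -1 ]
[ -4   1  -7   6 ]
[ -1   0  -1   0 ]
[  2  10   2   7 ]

First compute PB:
[[ 10,  18,  16,   2],
 [ 10, -11,  13, -15],
 [ 20,   7,  29, -13],
 [ 25, -13,  34, -29]]
Now row reduce the product.
R2 ← R2 − R1: [0, -29, -3, -17]
R3 ← R3 − (2)·R1: [0, -29, -3, -17]
R4 ← R4 − (5/2)·R1: [0, -58, -6, -34]
R3 ← R3 − R2: [0, 0, 0, 0]
R4 ← R4 − (2)·R2: [0, 0, 0, 0]
2 nonzero rows, so rank(PB) = 2.

2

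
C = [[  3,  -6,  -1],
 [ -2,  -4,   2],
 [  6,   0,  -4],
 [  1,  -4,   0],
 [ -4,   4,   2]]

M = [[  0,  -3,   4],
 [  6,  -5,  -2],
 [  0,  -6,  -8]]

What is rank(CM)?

2

First compute CM:
[[-36,  27,  32],
 [-24,  14, -16],
 [  0,   6,  56],
 [-24,  17,  12],
 [ 24, -20, -40]]
Now row reduce the product.
R2 ← R2 − (2/3)·R1: [0, -4, -112/3]
R4 ← R4 − (2/3)·R1: [0, -1, -28/3]
R5 ← R5 + (2/3)·R1: [0, -2, -56/3]
R3 ← R3 + (3/2)·R2: [0, 0, 0]
R4 ← R4 − (1/4)·R2: [0, 0, 0]
R5 ← R5 − (1/2)·R2: [0, 0, 0]
2 nonzero rows, so rank(CM) = 2.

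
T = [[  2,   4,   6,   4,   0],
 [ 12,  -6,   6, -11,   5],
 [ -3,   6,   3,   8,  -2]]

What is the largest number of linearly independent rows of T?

2

Row reduce to echelon form.
R2 ← R2 − (6)·R1: [0, -30, -30, -35, 5]
R3 ← R3 + (3/2)·R1: [0, 12, 12, 14, -2]
R3 ← R3 + (2/5)·R2: [0, 0, 0, 0, 0]
Echelon form has 2 nonzero rows, so rank(T) = 2.
The rank gives the maximum number of linearly independent rows: 2.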